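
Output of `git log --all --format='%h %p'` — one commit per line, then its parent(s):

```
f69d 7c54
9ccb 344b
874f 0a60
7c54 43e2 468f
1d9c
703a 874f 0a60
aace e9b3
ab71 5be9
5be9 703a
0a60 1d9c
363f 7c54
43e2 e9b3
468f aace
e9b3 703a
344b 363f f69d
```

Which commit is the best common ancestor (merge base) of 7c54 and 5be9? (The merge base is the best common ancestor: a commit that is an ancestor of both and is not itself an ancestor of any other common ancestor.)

Ancestors of 7c54: {0a60, 1d9c, 43e2, 468f, 703a, 7c54, 874f, aace, e9b3}.
Ancestors of 5be9: {0a60, 1d9c, 5be9, 703a, 874f}.
Common ancestors: {0a60, 1d9c, 703a, 874f}.
Among these, 703a is not an ancestor of any other common ancestor — it is the merge base.

703a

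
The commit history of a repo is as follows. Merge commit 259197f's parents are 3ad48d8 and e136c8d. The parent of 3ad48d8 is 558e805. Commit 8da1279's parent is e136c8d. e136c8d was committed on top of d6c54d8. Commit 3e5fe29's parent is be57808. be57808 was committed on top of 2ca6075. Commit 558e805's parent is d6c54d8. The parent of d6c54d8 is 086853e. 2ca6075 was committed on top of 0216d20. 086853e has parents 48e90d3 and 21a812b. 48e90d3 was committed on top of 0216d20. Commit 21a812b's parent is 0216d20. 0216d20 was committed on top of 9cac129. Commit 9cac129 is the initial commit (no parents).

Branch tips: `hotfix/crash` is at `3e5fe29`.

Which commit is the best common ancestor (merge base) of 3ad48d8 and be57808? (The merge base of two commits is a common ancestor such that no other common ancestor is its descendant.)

Ancestors of 3ad48d8: {0216d20, 086853e, 21a812b, 3ad48d8, 48e90d3, 558e805, 9cac129, d6c54d8}.
Ancestors of be57808: {0216d20, 2ca6075, 9cac129, be57808}.
Common ancestors: {0216d20, 9cac129}.
Among these, 0216d20 is not an ancestor of any other common ancestor — it is the merge base.

0216d20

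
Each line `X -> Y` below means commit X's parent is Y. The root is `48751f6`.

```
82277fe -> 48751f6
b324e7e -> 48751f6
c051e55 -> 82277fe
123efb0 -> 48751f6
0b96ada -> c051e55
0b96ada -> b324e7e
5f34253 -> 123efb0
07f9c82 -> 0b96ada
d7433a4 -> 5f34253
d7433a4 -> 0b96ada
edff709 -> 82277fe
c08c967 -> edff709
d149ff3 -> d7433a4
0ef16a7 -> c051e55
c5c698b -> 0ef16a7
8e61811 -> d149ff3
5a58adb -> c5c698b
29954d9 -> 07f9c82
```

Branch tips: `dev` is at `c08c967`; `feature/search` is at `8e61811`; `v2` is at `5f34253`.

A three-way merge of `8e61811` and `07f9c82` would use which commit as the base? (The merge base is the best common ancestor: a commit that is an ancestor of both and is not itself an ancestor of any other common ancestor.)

Ancestors of 8e61811: {0b96ada, 123efb0, 48751f6, 5f34253, 82277fe, 8e61811, b324e7e, c051e55, d149ff3, d7433a4}.
Ancestors of 07f9c82: {07f9c82, 0b96ada, 48751f6, 82277fe, b324e7e, c051e55}.
Common ancestors: {0b96ada, 48751f6, 82277fe, b324e7e, c051e55}.
Among these, 0b96ada is not an ancestor of any other common ancestor — it is the merge base.

0b96ada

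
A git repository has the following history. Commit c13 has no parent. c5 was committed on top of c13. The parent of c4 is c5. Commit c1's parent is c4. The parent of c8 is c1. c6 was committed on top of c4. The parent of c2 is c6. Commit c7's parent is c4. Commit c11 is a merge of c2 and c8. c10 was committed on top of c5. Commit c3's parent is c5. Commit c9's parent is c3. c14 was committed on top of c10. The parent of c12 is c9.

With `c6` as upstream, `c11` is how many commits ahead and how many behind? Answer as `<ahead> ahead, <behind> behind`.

4 ahead, 0 behind

Reachable from c11: {c1, c11, c13, c2, c4, c5, c6, c8}.
Reachable from c6: {c13, c4, c5, c6}.
Only in c11's history (ahead): {c1, c11, c2, c8} — 4.
Only in c6's history (behind): {} — 0.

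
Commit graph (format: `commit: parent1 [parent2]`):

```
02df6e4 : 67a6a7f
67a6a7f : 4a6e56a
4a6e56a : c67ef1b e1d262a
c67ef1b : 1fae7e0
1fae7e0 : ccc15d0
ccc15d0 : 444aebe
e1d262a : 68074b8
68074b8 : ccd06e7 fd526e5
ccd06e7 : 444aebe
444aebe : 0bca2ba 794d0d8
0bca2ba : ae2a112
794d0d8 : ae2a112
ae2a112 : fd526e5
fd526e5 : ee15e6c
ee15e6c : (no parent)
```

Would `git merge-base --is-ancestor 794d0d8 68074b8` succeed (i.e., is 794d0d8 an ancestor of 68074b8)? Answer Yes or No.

Ancestors of 68074b8 (commits reachable by following parents): {0bca2ba, 444aebe, 68074b8, 794d0d8, ae2a112, ccd06e7, ee15e6c, fd526e5}.
794d0d8 is in that set, so it is an ancestor of 68074b8.

Yes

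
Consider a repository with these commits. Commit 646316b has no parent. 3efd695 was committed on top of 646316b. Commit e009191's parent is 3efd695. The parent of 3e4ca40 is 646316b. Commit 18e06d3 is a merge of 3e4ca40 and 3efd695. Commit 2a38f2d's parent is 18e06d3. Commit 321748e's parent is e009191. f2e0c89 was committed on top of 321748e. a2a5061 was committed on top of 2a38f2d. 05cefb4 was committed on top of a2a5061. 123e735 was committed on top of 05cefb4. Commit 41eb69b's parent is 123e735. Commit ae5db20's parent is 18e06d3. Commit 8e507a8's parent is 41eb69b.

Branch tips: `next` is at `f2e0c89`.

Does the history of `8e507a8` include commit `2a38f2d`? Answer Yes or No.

Ancestors of 8e507a8 (commits reachable by following parents): {05cefb4, 123e735, 18e06d3, 2a38f2d, 3e4ca40, 3efd695, 41eb69b, 646316b, 8e507a8, a2a5061}.
2a38f2d is in that set, so it is an ancestor of 8e507a8.

Yes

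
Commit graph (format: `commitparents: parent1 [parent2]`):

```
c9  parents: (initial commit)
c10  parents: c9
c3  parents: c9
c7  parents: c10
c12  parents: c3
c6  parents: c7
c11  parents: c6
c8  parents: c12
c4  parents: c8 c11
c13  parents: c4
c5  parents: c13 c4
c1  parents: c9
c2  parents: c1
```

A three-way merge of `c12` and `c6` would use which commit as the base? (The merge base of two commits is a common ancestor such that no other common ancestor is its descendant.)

c9

Ancestors of c12: {c12, c3, c9}.
Ancestors of c6: {c10, c6, c7, c9}.
Common ancestors: {c9}.
The only common ancestor is c9, so it is the merge base.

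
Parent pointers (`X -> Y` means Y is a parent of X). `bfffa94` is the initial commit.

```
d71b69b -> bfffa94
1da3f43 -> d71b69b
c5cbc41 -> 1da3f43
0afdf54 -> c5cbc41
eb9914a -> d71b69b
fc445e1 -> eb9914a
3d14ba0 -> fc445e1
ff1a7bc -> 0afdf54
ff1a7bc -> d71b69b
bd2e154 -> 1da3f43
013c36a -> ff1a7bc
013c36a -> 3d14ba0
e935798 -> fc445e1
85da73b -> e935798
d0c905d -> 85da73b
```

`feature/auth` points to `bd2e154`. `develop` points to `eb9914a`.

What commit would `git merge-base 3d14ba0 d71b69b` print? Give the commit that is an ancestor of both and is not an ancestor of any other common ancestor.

Ancestors of 3d14ba0: {3d14ba0, bfffa94, d71b69b, eb9914a, fc445e1}.
Ancestors of d71b69b: {bfffa94, d71b69b}.
Common ancestors: {bfffa94, d71b69b}.
Among these, d71b69b is not an ancestor of any other common ancestor — it is the merge base.

d71b69b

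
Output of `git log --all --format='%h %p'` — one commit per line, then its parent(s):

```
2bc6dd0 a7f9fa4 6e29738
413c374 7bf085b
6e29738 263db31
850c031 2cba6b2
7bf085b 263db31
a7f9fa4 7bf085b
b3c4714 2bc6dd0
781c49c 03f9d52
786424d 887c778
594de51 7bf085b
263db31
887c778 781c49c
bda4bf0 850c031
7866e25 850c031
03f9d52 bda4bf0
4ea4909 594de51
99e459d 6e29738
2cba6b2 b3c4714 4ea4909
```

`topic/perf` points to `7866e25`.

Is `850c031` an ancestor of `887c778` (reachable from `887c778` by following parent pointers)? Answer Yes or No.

Yes

Ancestors of 887c778 (commits reachable by following parents): {03f9d52, 263db31, 2bc6dd0, 2cba6b2, 4ea4909, 594de51, 6e29738, 781c49c, 7bf085b, 850c031, 887c778, a7f9fa4, b3c4714, bda4bf0}.
850c031 is in that set, so it is an ancestor of 887c778.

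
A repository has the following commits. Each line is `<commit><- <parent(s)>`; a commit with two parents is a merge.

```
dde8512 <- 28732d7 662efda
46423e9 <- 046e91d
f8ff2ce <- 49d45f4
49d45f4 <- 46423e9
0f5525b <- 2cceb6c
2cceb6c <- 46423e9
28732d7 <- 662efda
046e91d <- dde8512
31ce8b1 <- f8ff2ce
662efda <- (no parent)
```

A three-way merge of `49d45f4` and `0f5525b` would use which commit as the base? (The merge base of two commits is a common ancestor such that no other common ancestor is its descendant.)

Ancestors of 49d45f4: {046e91d, 28732d7, 46423e9, 49d45f4, 662efda, dde8512}.
Ancestors of 0f5525b: {046e91d, 0f5525b, 28732d7, 2cceb6c, 46423e9, 662efda, dde8512}.
Common ancestors: {046e91d, 28732d7, 46423e9, 662efda, dde8512}.
Among these, 46423e9 is not an ancestor of any other common ancestor — it is the merge base.

46423e9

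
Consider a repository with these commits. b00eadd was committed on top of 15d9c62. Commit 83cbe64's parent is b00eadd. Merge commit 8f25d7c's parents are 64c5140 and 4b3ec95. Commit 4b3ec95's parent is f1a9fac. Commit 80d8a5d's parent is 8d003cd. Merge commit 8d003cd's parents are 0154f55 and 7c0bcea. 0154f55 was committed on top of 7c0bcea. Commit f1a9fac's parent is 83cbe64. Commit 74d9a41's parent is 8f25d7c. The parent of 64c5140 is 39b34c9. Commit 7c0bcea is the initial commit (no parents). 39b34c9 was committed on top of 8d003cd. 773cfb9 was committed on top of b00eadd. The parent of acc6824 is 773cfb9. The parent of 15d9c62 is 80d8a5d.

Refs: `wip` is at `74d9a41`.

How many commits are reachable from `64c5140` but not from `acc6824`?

2

Reachable from 64c5140: {0154f55, 39b34c9, 64c5140, 7c0bcea, 8d003cd}.
Reachable from acc6824: {0154f55, 15d9c62, 773cfb9, 7c0bcea, 80d8a5d, 8d003cd, acc6824, b00eadd}.
In 64c5140's history but not acc6824's: {39b34c9, 64c5140} — 2 commits.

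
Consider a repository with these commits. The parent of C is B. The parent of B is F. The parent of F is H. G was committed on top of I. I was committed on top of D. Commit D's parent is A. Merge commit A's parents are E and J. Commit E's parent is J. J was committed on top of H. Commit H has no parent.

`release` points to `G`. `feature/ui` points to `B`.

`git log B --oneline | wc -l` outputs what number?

3

Walking parent pointers from B: reachable set = {B, F, H}.
That is 3 commits.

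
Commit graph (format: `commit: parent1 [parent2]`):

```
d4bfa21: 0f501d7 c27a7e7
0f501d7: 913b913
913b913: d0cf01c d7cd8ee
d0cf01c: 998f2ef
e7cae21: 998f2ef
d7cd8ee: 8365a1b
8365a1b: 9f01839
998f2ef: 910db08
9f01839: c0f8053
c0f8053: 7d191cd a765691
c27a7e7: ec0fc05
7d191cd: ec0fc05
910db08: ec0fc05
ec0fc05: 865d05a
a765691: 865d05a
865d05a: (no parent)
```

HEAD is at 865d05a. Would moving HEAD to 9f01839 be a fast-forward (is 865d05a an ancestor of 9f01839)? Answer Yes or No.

Yes

A fast-forward from 865d05a to 9f01839 is possible iff 865d05a is an ancestor of 9f01839.
Ancestors of 9f01839: {7d191cd, 865d05a, 9f01839, a765691, c0f8053, ec0fc05}.
865d05a is among them, so fast-forward is possible.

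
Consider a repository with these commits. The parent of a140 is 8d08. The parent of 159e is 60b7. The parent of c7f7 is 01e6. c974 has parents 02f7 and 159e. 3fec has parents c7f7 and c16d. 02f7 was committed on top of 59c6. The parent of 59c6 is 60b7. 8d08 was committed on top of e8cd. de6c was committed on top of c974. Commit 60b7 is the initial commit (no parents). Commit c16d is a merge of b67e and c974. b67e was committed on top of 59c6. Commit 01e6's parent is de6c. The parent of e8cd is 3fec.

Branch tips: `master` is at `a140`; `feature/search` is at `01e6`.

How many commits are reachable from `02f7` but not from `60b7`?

2

Reachable from 02f7: {02f7, 59c6, 60b7}.
Reachable from 60b7: {60b7}.
In 02f7's history but not 60b7's: {02f7, 59c6} — 2 commits.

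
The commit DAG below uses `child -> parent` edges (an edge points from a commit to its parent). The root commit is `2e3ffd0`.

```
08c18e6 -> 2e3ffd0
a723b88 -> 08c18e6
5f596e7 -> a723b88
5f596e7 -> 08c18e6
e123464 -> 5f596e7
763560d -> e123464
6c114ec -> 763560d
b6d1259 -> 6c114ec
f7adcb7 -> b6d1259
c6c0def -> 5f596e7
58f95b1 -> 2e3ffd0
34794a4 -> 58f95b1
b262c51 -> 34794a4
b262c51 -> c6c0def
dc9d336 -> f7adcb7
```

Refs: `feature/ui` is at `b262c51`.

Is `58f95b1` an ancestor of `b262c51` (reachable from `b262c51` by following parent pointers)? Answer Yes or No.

Yes

Ancestors of b262c51 (commits reachable by following parents): {08c18e6, 2e3ffd0, 34794a4, 58f95b1, 5f596e7, a723b88, b262c51, c6c0def}.
58f95b1 is in that set, so it is an ancestor of b262c51.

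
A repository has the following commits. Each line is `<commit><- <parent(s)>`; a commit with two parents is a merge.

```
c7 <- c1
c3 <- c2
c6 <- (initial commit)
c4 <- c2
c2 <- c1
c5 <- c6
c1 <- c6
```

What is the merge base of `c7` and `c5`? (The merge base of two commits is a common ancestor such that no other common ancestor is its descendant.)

c6

Ancestors of c7: {c1, c6, c7}.
Ancestors of c5: {c5, c6}.
Common ancestors: {c6}.
The only common ancestor is c6, so it is the merge base.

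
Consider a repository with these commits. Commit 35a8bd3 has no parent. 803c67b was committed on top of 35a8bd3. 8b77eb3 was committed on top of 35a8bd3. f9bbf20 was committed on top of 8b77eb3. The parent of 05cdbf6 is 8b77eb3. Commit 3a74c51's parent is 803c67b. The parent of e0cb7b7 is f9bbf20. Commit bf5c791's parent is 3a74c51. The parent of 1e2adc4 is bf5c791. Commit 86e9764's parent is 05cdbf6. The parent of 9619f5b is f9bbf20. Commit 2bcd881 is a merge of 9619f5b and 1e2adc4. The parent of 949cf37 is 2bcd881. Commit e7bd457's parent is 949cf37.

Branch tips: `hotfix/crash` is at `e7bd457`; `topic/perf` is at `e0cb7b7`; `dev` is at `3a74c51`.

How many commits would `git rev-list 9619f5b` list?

4

Walking parent pointers from 9619f5b: reachable set = {35a8bd3, 8b77eb3, 9619f5b, f9bbf20}.
That is 4 commits.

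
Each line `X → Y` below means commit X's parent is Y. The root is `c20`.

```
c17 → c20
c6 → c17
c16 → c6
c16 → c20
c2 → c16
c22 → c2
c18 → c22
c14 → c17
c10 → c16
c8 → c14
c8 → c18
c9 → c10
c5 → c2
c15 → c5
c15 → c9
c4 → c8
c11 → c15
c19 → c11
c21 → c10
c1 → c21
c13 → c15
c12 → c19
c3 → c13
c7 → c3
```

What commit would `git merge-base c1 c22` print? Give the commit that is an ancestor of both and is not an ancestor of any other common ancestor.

c16

Ancestors of c1: {c1, c10, c16, c17, c20, c21, c6}.
Ancestors of c22: {c16, c17, c2, c20, c22, c6}.
Common ancestors: {c16, c17, c20, c6}.
Among these, c16 is not an ancestor of any other common ancestor — it is the merge base.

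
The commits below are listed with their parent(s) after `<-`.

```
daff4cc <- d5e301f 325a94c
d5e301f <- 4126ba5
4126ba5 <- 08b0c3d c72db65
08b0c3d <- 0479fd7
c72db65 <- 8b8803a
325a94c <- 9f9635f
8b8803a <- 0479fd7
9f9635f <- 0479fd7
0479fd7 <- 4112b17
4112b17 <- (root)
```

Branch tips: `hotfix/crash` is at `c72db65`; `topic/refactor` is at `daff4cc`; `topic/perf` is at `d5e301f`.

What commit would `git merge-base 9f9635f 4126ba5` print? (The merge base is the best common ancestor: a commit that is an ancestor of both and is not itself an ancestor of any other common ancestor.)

Ancestors of 9f9635f: {0479fd7, 4112b17, 9f9635f}.
Ancestors of 4126ba5: {0479fd7, 08b0c3d, 4112b17, 4126ba5, 8b8803a, c72db65}.
Common ancestors: {0479fd7, 4112b17}.
Among these, 0479fd7 is not an ancestor of any other common ancestor — it is the merge base.

0479fd7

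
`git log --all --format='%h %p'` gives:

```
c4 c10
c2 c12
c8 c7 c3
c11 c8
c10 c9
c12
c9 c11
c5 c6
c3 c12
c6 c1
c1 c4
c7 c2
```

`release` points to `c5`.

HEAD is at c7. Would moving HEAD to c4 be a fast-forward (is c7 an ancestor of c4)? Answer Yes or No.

A fast-forward from c7 to c4 is possible iff c7 is an ancestor of c4.
Ancestors of c4: {c10, c11, c12, c2, c3, c4, c7, c8, c9}.
c7 is among them, so fast-forward is possible.

Yes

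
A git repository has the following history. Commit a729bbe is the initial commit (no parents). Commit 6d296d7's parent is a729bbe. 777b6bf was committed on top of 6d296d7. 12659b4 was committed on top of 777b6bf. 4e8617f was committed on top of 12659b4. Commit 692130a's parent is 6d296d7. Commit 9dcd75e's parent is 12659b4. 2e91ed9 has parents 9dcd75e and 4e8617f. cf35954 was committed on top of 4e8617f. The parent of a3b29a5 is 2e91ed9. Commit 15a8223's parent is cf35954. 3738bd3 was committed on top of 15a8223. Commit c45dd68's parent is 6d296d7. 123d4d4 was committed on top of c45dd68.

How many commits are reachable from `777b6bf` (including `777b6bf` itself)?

Walking parent pointers from 777b6bf: reachable set = {6d296d7, 777b6bf, a729bbe}.
That is 3 commits.

3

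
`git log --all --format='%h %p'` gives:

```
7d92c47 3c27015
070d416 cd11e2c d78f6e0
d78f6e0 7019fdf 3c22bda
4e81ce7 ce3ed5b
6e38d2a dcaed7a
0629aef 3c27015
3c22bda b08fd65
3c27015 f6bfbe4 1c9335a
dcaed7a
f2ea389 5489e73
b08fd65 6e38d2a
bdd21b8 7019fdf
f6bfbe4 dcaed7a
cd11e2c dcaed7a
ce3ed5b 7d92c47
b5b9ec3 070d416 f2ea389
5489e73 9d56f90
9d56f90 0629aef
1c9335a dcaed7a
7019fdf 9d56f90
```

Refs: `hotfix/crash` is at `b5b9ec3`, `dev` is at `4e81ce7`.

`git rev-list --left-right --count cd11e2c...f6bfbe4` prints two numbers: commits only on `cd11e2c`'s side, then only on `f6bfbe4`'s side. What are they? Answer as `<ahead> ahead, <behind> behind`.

1 ahead, 1 behind

Reachable from cd11e2c: {cd11e2c, dcaed7a}.
Reachable from f6bfbe4: {dcaed7a, f6bfbe4}.
Only in cd11e2c's history (ahead): {cd11e2c} — 1.
Only in f6bfbe4's history (behind): {f6bfbe4} — 1.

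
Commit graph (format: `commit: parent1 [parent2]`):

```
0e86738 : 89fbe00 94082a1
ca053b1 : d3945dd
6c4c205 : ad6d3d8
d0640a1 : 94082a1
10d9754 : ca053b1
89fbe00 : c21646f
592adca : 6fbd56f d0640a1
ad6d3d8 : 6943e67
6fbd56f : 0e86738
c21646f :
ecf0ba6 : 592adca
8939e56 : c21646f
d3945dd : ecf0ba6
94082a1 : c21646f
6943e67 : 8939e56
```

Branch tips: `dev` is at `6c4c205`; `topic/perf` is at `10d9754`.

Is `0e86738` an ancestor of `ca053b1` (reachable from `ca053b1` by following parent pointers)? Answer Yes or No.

Ancestors of ca053b1 (commits reachable by following parents): {0e86738, 592adca, 6fbd56f, 89fbe00, 94082a1, c21646f, ca053b1, d0640a1, d3945dd, ecf0ba6}.
0e86738 is in that set, so it is an ancestor of ca053b1.

Yes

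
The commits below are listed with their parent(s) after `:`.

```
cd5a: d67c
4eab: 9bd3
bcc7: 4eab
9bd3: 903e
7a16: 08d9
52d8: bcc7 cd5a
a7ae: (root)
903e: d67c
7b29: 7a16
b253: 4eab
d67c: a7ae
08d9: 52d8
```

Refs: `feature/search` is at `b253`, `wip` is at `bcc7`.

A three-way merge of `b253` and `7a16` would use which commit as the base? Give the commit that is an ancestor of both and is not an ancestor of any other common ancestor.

4eab

Ancestors of b253: {4eab, 903e, 9bd3, a7ae, b253, d67c}.
Ancestors of 7a16: {08d9, 4eab, 52d8, 7a16, 903e, 9bd3, a7ae, bcc7, cd5a, d67c}.
Common ancestors: {4eab, 903e, 9bd3, a7ae, d67c}.
Among these, 4eab is not an ancestor of any other common ancestor — it is the merge base.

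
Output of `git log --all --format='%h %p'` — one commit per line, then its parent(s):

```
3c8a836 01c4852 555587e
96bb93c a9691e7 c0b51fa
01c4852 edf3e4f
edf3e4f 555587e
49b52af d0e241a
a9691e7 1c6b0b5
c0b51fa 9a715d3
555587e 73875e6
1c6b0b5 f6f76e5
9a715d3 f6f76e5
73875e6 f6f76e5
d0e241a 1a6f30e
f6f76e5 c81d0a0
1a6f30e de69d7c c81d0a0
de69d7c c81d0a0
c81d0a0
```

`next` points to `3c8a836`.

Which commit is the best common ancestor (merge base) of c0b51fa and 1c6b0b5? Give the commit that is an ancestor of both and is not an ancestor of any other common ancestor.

f6f76e5

Ancestors of c0b51fa: {9a715d3, c0b51fa, c81d0a0, f6f76e5}.
Ancestors of 1c6b0b5: {1c6b0b5, c81d0a0, f6f76e5}.
Common ancestors: {c81d0a0, f6f76e5}.
Among these, f6f76e5 is not an ancestor of any other common ancestor — it is the merge base.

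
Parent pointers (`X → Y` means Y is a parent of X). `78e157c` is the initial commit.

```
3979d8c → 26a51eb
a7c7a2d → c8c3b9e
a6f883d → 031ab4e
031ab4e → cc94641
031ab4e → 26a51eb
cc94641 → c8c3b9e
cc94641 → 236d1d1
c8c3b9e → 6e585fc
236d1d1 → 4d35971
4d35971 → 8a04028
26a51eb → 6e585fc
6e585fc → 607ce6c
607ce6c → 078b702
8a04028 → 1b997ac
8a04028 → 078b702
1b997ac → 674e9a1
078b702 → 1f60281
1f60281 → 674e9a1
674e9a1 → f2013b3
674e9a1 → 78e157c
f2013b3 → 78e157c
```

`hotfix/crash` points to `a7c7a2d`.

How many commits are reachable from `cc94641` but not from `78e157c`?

Reachable from cc94641: {078b702, 1b997ac, 1f60281, 236d1d1, 4d35971, 607ce6c, 674e9a1, 6e585fc, 78e157c, 8a04028, c8c3b9e, cc94641, f2013b3}.
Reachable from 78e157c: {78e157c}.
In cc94641's history but not 78e157c's: {078b702, 1b997ac, 1f60281, 236d1d1, 4d35971, 607ce6c, 674e9a1, 6e585fc, 8a04028, c8c3b9e, cc94641, f2013b3} — 12 commits.

12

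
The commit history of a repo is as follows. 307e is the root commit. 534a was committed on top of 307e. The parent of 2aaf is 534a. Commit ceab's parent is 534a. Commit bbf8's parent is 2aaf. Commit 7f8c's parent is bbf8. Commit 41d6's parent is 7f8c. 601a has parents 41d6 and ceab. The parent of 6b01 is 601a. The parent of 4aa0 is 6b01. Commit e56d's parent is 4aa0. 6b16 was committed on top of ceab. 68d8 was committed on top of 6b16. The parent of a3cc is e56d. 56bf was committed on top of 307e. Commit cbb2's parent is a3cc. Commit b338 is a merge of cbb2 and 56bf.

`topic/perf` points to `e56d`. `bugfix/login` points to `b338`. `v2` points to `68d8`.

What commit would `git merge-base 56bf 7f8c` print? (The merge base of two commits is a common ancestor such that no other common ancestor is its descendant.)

307e

Ancestors of 56bf: {307e, 56bf}.
Ancestors of 7f8c: {2aaf, 307e, 534a, 7f8c, bbf8}.
Common ancestors: {307e}.
The only common ancestor is 307e, so it is the merge base.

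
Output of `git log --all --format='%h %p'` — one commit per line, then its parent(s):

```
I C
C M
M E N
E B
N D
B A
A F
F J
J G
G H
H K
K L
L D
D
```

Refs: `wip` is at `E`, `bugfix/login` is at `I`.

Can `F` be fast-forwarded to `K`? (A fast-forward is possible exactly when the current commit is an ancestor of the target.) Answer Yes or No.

No

A fast-forward from F to K is possible iff F is an ancestor of K.
Ancestors of K: {D, K, L}.
F is not among them, so fast-forward is not possible.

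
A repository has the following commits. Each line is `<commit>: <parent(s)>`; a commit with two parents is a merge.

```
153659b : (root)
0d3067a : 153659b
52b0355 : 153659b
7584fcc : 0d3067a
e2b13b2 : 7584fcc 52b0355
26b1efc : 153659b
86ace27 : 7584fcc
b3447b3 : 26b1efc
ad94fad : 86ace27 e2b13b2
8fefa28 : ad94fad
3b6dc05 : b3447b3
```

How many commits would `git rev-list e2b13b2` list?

5

Walking parent pointers from e2b13b2: reachable set = {0d3067a, 153659b, 52b0355, 7584fcc, e2b13b2}.
That is 5 commits.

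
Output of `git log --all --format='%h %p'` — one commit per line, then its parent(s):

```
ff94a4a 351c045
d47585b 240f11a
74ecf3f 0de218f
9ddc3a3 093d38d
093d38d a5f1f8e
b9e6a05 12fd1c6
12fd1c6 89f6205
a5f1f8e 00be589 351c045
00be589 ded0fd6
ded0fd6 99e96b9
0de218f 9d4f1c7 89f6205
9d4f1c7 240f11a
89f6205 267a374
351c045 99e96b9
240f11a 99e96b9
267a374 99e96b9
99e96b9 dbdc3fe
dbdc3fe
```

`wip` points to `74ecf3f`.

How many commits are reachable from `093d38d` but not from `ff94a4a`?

4

Reachable from 093d38d: {00be589, 093d38d, 351c045, 99e96b9, a5f1f8e, dbdc3fe, ded0fd6}.
Reachable from ff94a4a: {351c045, 99e96b9, dbdc3fe, ff94a4a}.
In 093d38d's history but not ff94a4a's: {00be589, 093d38d, a5f1f8e, ded0fd6} — 4 commits.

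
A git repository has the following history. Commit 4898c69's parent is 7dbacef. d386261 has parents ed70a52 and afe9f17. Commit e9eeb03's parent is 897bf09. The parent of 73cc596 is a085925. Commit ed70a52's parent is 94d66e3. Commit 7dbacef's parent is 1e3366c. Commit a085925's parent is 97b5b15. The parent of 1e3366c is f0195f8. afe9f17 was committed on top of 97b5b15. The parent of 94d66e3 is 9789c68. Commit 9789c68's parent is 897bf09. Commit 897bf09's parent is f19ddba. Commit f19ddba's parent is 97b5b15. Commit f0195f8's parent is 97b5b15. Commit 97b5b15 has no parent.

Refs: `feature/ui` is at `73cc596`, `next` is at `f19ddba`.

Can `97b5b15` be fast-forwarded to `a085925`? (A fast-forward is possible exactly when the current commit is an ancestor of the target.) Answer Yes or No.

Yes

A fast-forward from 97b5b15 to a085925 is possible iff 97b5b15 is an ancestor of a085925.
Ancestors of a085925: {97b5b15, a085925}.
97b5b15 is among them, so fast-forward is possible.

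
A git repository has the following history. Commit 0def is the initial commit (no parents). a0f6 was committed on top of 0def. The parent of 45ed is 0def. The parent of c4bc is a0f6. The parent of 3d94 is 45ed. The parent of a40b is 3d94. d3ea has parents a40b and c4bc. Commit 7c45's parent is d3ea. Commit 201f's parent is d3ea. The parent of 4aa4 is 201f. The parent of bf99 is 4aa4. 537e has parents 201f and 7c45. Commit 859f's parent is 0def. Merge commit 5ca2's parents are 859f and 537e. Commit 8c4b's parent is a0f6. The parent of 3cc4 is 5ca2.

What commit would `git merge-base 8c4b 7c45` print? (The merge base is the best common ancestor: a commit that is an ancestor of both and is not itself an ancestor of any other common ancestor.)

a0f6

Ancestors of 8c4b: {0def, 8c4b, a0f6}.
Ancestors of 7c45: {0def, 3d94, 45ed, 7c45, a0f6, a40b, c4bc, d3ea}.
Common ancestors: {0def, a0f6}.
Among these, a0f6 is not an ancestor of any other common ancestor — it is the merge base.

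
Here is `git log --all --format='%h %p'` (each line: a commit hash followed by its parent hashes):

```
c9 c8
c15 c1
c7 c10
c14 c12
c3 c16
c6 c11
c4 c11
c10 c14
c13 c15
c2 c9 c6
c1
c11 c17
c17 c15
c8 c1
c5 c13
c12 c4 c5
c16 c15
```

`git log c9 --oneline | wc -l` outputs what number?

Walking parent pointers from c9: reachable set = {c1, c8, c9}.
That is 3 commits.

3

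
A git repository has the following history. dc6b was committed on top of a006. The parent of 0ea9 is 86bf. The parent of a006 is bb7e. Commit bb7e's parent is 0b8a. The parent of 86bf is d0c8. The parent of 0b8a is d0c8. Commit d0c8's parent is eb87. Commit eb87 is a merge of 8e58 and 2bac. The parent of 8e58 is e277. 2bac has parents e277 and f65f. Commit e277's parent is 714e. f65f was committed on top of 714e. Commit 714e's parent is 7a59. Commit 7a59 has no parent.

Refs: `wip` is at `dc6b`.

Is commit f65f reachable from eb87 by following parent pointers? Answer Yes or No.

Yes

Ancestors of eb87 (commits reachable by following parents): {2bac, 714e, 7a59, 8e58, e277, eb87, f65f}.
f65f is in that set, so it is an ancestor of eb87.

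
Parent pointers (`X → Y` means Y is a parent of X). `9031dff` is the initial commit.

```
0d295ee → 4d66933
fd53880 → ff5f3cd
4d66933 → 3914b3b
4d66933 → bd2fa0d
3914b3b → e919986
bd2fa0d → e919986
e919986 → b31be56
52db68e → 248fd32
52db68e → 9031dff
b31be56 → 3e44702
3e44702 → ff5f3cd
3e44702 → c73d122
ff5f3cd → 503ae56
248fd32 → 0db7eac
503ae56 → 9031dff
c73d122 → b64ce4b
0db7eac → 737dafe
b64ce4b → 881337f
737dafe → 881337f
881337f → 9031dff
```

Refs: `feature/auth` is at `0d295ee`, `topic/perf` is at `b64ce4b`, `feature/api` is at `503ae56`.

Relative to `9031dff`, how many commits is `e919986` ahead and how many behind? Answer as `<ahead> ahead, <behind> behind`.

Reachable from e919986: {3e44702, 503ae56, 881337f, 9031dff, b31be56, b64ce4b, c73d122, e919986, ff5f3cd}.
Reachable from 9031dff: {9031dff}.
Only in e919986's history (ahead): {3e44702, 503ae56, 881337f, b31be56, b64ce4b, c73d122, e919986, ff5f3cd} — 8.
Only in 9031dff's history (behind): {} — 0.

8 ahead, 0 behind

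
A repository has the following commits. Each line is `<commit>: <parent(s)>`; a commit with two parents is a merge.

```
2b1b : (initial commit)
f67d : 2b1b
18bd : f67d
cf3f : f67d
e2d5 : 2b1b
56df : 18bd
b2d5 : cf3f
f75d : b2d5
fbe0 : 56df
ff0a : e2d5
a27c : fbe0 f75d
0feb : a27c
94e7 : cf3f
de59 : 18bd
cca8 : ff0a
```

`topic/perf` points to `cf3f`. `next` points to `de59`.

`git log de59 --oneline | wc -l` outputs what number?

Walking parent pointers from de59: reachable set = {18bd, 2b1b, de59, f67d}.
That is 4 commits.

4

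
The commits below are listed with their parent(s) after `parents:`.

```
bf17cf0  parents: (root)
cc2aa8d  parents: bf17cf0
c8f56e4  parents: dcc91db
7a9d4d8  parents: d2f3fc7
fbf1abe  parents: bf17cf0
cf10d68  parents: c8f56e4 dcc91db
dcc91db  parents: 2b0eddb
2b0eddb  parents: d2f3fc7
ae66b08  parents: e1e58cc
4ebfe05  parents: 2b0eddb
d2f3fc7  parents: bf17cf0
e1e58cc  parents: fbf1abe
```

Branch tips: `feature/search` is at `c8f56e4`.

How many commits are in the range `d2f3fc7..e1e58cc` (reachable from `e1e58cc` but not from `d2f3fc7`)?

Reachable from e1e58cc: {bf17cf0, e1e58cc, fbf1abe}.
Reachable from d2f3fc7: {bf17cf0, d2f3fc7}.
In e1e58cc's history but not d2f3fc7's: {e1e58cc, fbf1abe} — 2 commits.

2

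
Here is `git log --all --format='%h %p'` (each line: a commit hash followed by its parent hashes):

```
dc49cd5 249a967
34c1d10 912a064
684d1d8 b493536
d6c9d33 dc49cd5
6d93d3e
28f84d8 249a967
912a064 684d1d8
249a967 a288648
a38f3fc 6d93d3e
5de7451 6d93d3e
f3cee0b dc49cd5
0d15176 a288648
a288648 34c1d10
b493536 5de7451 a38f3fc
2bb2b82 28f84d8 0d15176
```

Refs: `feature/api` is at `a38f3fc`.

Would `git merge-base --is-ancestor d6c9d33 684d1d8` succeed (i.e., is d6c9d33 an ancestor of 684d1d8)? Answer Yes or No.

No

Ancestors of 684d1d8: {5de7451, 684d1d8, 6d93d3e, a38f3fc, b493536}.
d6c9d33 is not in that set, so it is not an ancestor of 684d1d8.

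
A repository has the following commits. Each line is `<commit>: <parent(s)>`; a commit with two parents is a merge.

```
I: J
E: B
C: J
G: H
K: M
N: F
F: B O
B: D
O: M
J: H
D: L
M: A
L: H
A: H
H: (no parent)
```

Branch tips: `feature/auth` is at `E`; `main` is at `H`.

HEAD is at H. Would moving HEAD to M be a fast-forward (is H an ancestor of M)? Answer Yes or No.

A fast-forward from H to M is possible iff H is an ancestor of M.
Ancestors of M: {A, H, M}.
H is among them, so fast-forward is possible.

Yes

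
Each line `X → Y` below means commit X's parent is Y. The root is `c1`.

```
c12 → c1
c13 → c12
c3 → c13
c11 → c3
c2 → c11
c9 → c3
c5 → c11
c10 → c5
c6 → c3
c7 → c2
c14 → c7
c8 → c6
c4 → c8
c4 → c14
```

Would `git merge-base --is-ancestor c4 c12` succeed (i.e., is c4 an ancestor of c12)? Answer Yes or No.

Ancestors of c12: {c1, c12}.
c4 is not in that set, so it is not an ancestor of c12.

No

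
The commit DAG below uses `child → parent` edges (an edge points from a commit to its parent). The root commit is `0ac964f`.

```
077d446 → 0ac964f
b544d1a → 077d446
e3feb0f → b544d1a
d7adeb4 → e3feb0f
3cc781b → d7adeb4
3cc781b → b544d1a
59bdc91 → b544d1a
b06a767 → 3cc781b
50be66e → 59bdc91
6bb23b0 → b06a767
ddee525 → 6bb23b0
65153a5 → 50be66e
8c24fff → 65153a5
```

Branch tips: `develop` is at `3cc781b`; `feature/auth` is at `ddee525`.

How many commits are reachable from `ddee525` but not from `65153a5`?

Reachable from ddee525: {077d446, 0ac964f, 3cc781b, 6bb23b0, b06a767, b544d1a, d7adeb4, ddee525, e3feb0f}.
Reachable from 65153a5: {077d446, 0ac964f, 50be66e, 59bdc91, 65153a5, b544d1a}.
In ddee525's history but not 65153a5's: {3cc781b, 6bb23b0, b06a767, d7adeb4, ddee525, e3feb0f} — 6 commits.

6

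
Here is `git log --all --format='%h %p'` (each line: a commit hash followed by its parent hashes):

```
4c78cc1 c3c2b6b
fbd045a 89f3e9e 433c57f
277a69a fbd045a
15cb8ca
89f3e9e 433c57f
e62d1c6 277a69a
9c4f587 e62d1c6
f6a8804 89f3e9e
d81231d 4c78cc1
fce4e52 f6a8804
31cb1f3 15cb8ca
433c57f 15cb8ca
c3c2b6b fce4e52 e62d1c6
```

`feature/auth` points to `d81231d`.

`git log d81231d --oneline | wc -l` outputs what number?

Walking parent pointers from d81231d: reachable set = {15cb8ca, 277a69a, 433c57f, 4c78cc1, 89f3e9e, c3c2b6b, d81231d, e62d1c6, f6a8804, fbd045a, fce4e52}.
That is 11 commits.

11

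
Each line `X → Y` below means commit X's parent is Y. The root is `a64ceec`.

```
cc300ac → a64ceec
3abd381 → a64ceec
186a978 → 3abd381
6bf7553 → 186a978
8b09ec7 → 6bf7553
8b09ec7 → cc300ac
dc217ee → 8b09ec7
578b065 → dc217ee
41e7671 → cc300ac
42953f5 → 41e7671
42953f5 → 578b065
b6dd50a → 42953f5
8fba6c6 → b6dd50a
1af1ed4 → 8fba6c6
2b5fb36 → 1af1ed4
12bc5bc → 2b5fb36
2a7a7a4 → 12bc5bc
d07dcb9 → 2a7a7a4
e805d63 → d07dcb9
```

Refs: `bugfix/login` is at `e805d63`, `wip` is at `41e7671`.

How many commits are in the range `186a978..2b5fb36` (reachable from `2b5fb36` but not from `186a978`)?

11

Reachable from 2b5fb36: {186a978, 1af1ed4, 2b5fb36, 3abd381, 41e7671, 42953f5, 578b065, 6bf7553, 8b09ec7, 8fba6c6, a64ceec, b6dd50a, cc300ac, dc217ee}.
Reachable from 186a978: {186a978, 3abd381, a64ceec}.
In 2b5fb36's history but not 186a978's: {1af1ed4, 2b5fb36, 41e7671, 42953f5, 578b065, 6bf7553, 8b09ec7, 8fba6c6, b6dd50a, cc300ac, dc217ee} — 11 commits.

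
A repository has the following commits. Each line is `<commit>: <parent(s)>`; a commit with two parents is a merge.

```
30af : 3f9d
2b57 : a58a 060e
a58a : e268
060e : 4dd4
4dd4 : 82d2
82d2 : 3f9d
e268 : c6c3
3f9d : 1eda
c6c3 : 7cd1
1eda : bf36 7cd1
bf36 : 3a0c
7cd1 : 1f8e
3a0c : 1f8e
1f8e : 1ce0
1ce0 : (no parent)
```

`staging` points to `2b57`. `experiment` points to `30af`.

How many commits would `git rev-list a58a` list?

Walking parent pointers from a58a: reachable set = {1ce0, 1f8e, 7cd1, a58a, c6c3, e268}.
That is 6 commits.

6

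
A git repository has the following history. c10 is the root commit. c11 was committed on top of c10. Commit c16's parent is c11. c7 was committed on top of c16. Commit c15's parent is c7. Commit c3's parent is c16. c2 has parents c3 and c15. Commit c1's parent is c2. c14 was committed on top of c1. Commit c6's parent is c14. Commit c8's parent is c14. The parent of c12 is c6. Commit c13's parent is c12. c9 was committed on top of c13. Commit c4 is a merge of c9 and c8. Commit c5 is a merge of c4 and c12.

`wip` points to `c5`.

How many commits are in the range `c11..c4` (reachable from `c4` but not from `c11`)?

13

Reachable from c4: {c1, c10, c11, c12, c13, c14, c15, c16, c2, c3, c4, c6, c7, c8, c9}.
Reachable from c11: {c10, c11}.
In c4's history but not c11's: {c1, c12, c13, c14, c15, c16, c2, c3, c4, c6, c7, c8, c9} — 13 commits.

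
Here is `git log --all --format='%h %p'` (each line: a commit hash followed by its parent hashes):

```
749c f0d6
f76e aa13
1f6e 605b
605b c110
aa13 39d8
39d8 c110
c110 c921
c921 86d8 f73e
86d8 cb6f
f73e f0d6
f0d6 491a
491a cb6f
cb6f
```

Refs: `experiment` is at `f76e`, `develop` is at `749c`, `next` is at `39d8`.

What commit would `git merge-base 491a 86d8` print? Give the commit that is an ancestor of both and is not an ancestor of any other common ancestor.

Ancestors of 491a: {491a, cb6f}.
Ancestors of 86d8: {86d8, cb6f}.
Common ancestors: {cb6f}.
The only common ancestor is cb6f, so it is the merge base.

cb6f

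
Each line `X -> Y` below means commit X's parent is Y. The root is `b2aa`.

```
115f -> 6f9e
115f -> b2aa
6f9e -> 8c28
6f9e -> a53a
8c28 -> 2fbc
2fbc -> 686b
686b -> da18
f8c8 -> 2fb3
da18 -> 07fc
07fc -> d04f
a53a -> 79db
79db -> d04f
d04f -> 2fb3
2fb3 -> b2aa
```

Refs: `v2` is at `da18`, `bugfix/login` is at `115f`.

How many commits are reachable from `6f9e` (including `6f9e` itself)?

11

Walking parent pointers from 6f9e: reachable set = {07fc, 2fb3, 2fbc, 686b, 6f9e, 79db, 8c28, a53a, b2aa, d04f, da18}.
That is 11 commits.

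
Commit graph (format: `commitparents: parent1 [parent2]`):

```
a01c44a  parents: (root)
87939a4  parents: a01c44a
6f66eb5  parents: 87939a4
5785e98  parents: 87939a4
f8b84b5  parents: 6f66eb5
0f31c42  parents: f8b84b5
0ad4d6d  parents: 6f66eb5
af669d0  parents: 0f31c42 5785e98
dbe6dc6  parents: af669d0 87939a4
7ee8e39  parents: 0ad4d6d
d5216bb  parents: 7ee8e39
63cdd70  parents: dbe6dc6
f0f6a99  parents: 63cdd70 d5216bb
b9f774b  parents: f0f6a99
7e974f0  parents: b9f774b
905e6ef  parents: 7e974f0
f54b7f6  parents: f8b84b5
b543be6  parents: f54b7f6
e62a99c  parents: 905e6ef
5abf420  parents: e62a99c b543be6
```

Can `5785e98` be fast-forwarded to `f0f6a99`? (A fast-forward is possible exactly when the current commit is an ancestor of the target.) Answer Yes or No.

Yes

A fast-forward from 5785e98 to f0f6a99 is possible iff 5785e98 is an ancestor of f0f6a99.
Ancestors of f0f6a99: {0ad4d6d, 0f31c42, 5785e98, 63cdd70, 6f66eb5, 7ee8e39, 87939a4, a01c44a, af669d0, d5216bb, dbe6dc6, f0f6a99, f8b84b5}.
5785e98 is among them, so fast-forward is possible.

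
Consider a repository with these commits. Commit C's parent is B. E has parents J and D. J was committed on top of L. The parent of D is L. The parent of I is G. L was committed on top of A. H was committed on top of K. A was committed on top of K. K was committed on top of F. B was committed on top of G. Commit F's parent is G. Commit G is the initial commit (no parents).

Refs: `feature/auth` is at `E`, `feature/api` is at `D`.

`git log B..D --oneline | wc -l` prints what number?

Reachable from D: {A, D, F, G, K, L}.
Reachable from B: {B, G}.
In D's history but not B's: {A, D, F, K, L} — 5 commits.

5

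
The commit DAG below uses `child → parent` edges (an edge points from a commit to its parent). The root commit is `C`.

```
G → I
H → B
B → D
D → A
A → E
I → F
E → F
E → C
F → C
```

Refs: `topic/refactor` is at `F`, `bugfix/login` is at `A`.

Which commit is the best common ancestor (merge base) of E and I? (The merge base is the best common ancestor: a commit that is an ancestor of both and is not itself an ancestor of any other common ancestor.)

F

Ancestors of E: {C, E, F}.
Ancestors of I: {C, F, I}.
Common ancestors: {C, F}.
Among these, F is not an ancestor of any other common ancestor — it is the merge base.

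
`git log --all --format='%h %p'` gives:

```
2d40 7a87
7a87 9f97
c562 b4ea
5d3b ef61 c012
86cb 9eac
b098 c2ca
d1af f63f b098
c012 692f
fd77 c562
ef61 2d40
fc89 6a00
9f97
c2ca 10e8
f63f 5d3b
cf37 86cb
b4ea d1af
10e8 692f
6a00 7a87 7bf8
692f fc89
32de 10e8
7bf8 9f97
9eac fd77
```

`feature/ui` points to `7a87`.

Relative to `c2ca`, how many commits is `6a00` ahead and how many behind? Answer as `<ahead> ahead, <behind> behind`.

0 ahead, 4 behind

Reachable from 6a00: {6a00, 7a87, 7bf8, 9f97}.
Reachable from c2ca: {10e8, 692f, 6a00, 7a87, 7bf8, 9f97, c2ca, fc89}.
Only in 6a00's history (ahead): {} — 0.
Only in c2ca's history (behind): {10e8, 692f, c2ca, fc89} — 4.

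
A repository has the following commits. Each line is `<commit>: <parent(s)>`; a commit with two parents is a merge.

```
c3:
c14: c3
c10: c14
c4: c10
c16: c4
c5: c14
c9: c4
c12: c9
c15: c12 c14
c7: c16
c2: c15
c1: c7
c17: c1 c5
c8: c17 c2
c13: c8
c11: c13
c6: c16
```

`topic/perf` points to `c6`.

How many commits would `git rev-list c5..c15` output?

Reachable from c15: {c10, c12, c14, c15, c3, c4, c9}.
Reachable from c5: {c14, c3, c5}.
In c15's history but not c5's: {c10, c12, c15, c4, c9} — 5 commits.

5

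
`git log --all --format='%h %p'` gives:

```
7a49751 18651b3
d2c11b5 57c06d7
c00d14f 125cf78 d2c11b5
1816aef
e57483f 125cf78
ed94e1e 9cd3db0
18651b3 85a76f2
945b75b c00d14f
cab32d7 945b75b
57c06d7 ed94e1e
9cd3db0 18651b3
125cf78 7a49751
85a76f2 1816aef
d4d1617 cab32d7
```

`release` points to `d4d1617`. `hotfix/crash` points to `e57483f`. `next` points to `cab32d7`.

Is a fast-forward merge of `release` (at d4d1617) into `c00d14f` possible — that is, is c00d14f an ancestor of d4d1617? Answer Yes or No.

A fast-forward from c00d14f to d4d1617 is possible iff c00d14f is an ancestor of d4d1617.
Ancestors of d4d1617: {125cf78, 1816aef, 18651b3, 57c06d7, 7a49751, 85a76f2, 945b75b, 9cd3db0, c00d14f, cab32d7, d2c11b5, d4d1617, ed94e1e}.
c00d14f is among them, so fast-forward is possible.

Yes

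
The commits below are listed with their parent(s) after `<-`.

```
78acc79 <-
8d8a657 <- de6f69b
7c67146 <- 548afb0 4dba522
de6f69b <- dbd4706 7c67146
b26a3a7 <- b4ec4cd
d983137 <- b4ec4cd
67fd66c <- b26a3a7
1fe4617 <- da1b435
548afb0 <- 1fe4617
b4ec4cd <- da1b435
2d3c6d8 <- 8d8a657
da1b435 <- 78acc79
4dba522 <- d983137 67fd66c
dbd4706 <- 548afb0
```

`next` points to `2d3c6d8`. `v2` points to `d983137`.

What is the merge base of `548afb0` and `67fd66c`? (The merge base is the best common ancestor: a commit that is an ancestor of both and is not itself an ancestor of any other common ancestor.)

da1b435

Ancestors of 548afb0: {1fe4617, 548afb0, 78acc79, da1b435}.
Ancestors of 67fd66c: {67fd66c, 78acc79, b26a3a7, b4ec4cd, da1b435}.
Common ancestors: {78acc79, da1b435}.
Among these, da1b435 is not an ancestor of any other common ancestor — it is the merge base.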